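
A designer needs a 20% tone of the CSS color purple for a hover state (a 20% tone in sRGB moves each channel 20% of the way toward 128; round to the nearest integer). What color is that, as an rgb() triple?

CSS purple is rgb(128, 0, 128).
Per channel, c → c + 0.2(128 − c):
  R: 128 + 0.2×(128−128) = 128 + 0 = 128 → 128
  G: 0 + 25.6 = 25.6 → 26
  B: 128 + 0.2×(128−128) = 128 + 0 = 128 → 128

rgb(128, 26, 128)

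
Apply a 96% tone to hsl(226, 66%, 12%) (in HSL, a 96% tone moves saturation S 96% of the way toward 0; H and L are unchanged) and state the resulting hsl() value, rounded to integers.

hsl(226, 3%, 12%)

S moves 96% from 66 toward 0: 66 − 63.36 = 2.64 → 3.
H and L are unchanged.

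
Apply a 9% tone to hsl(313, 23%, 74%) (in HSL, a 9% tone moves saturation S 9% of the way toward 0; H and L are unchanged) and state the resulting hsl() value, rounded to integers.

S moves 9% from 23 toward 0: 23 − 2.07 = 20.93 → 21.
H and L are unchanged.

hsl(313, 21%, 74%)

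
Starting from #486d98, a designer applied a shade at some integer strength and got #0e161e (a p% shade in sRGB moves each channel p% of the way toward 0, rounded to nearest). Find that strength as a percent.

80%

#486d98 is rgb(72, 109, 152); #0e161e is rgb(14, 22, 30).
On the B channel (widest range): 30 ≈ 152 + (p/100)(0 − 152), so p ≈ 100×(30 − 152)/(0 − 152) = -12200/-152 = 80.26.
p = 80 reproduces all three channels after rounding.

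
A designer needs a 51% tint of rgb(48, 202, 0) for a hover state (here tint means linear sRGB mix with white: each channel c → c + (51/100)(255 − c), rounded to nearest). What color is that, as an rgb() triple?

rgb(154, 229, 130)

Per channel, c → c + 0.51(255 − c):
  R: 48 + 0.51×(255−48) = 48 + 105.57 = 153.57 → 154
  G: 202 + 0.51×(255−202) = 202 + 27.03 = 229.03 → 229
  B: 0 + 0.51×(255−0) = 0 + 130.05 = 130.05 → 130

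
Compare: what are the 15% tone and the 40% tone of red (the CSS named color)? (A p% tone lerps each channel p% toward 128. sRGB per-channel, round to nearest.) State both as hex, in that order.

CSS red is rgb(255, 0, 0).
15% tone:
  R: 255 − 19.05 = 235.95 → 236
  G: 0 + 0.15×(128−0) = 0 + 19.2 = 19.2 → 19
  B: 0 + 19.2 = 19.2 → 19
  → #ec1313
40% tone:
  R: 255 + 0.4×(128−255) = 255 − 50.8 = 204.2 → 204
  G: 0 + 0.4×(128−0) = 0 + 51.2 = 51.2 → 51
  B: 0 + 0.4×(128−0) = 0 + 51.2 = 51.2 → 51
  → #cc3333

#ec1313, #cc3333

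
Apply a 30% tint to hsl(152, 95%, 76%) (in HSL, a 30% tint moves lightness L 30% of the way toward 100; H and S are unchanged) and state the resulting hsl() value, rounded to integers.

hsl(152, 95%, 83%)

L moves 30% from 76 toward 100: 76 + 7.2 = 83.2 → 83.
H and S are unchanged.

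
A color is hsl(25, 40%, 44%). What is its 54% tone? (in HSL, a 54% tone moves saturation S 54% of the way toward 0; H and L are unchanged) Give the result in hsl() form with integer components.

hsl(25, 18%, 44%)

S moves 54% from 40 toward 0: 40 − 21.6 = 18.4 → 18.
H and L are unchanged.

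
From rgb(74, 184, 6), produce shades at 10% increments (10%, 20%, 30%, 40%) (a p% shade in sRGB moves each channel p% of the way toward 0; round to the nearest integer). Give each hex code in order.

#43A605, #3B9305, #348104, #2C6E04

10%: (74 − 7.4 = 66.6→67, 184 − 18.4 = 165.6→166, 6 − 0.6 = 5.4→5) → #43A605
20%: (74 − 14.8 = 59.2→59, 184 − 36.8 = 147.2→147, 6 − 1.2 = 4.8→5) → #3B9305
30%: (74 − 22.2 = 51.8→52, 184 − 55.2 = 128.8→129, 6 − 1.8 = 4.2→4) → #348104
40%: (74 − 29.6 = 44.4→44, 184 − 73.6 = 110.4→110, 6 − 2.4 = 3.6→4) → #2C6E04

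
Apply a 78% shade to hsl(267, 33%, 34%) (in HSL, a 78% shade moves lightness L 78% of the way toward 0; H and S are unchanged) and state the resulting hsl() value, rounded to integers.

L moves 78% from 34 toward 0: 34 − 26.52 = 7.48 → 7.
H and S are unchanged.

hsl(267, 33%, 7%)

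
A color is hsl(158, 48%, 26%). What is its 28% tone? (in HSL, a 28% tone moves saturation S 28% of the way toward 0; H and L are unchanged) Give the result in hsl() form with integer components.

S moves 28% from 48 toward 0: 48 − 13.44 = 34.56 → 35.
H and L are unchanged.

hsl(158, 35%, 26%)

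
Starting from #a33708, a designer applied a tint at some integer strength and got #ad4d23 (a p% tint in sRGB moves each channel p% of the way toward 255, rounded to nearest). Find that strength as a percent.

#a33708 is rgb(163, 55, 8); #ad4d23 is rgb(173, 77, 35).
On the B channel (widest range): 35 ≈ 8 + (p/100)(255 − 8), so p ≈ 100×(35 − 8)/(255 − 8) = 2700/247 = 10.93.
p = 11 reproduces all three channels after rounding.

11%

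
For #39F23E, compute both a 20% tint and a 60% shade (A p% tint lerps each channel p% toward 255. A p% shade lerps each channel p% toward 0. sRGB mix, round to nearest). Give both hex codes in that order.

#61F565, #176119

#39F23E is rgb(57, 242, 62).
20% tint:
  R: 57 + 0.2×(255−57) = 57 + 39.6 = 96.6 → 97
  G: 242 + 2.6 = 244.6 → 245
  B: 62 + 38.6 = 100.6 → 101
  → #61F565
60% shade:
  R: 57 + 0.6×(0−57) = 57 − 34.2 = 22.8 → 23
  G: 242 + 0.6×(0−242) = 242 − 145.2 = 96.8 → 97
  B: 62 − 37.2 = 24.8 → 25
  → #176119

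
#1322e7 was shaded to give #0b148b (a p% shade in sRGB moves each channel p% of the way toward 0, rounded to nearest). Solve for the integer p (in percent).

40%

#1322e7 is rgb(19, 34, 231); #0b148b is rgb(11, 20, 139).
On the B channel (widest range): 139 ≈ 231 + (p/100)(0 − 231), so p ≈ 100×(139 − 231)/(0 − 231) = -9200/-231 = 39.83.
p = 40 reproduces all three channels after rounding.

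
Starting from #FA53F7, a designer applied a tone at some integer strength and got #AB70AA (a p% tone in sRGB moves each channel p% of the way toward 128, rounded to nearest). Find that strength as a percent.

65%

#FA53F7 is rgb(250, 83, 247); #AB70AA is rgb(171, 112, 170).
On the R channel (widest range): 171 ≈ 250 + (p/100)(128 − 250), so p ≈ 100×(171 − 250)/(128 − 250) = -7900/-122 = 64.75.
p = 65 reproduces all three channels after rounding.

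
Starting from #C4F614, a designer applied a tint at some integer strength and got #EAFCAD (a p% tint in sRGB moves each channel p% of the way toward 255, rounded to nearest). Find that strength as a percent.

65%

#C4F614 is rgb(196, 246, 20); #EAFCAD is rgb(234, 252, 173).
On the B channel (widest range): 173 ≈ 20 + (p/100)(255 − 20), so p ≈ 100×(173 − 20)/(255 − 20) = 15300/235 = 65.11.
p = 65 reproduces all three channels after rounding.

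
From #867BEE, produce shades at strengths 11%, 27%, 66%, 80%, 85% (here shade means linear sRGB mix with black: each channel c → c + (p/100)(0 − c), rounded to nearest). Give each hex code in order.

#867BEE is rgb(134, 123, 238).
11%: (134 − 14.74 = 119.26→119, 123 − 13.53 = 109.47→109, 238 − 26.18 = 211.82→212) → #776DD4
27%: (134 − 36.18 = 97.82→98, 123 − 33.21 = 89.79→90, 238 − 64.26 = 173.74→174) → #625AAE
66%: (134 − 88.44 = 45.56→46, 123 − 81.18 = 41.82→42, 238 − 157.08 = 80.92→81) → #2E2A51
80%: (134 − 107.2 = 26.8→27, 123 − 98.4 = 24.6→25, 238 − 190.4 = 47.6→48) → #1B1930
85%: (134 − 113.9 = 20.1→20, 123 − 104.55 = 18.45→18, 238 − 202.3 = 35.7→36) → #141224

#776DD4, #625AAE, #2E2A51, #1B1930, #141224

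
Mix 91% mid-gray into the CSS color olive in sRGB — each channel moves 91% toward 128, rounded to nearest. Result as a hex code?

CSS olive is rgb(128, 128, 0).
A 91% tone moves each channel 91% toward 128:
  R: 128 + 0 = 128 → 128
  G: 128 + 0.91×(128−128) = 128 + 0 = 128 → 128
  B: 0 + 0.91×(128−0) = 0 + 116.48 = 116.48 → 116
rgb(128, 128, 116) = #808074.

#808074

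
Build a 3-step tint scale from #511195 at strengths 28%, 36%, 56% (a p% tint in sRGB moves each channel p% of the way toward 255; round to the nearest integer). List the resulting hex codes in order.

#511195 is rgb(81, 17, 149).
28%: (81 + 48.72 = 129.72→130, 17 + 66.64 = 83.64→84, 149 + 29.68 = 178.68→179) → #8254b3
36%: (81 + 62.64 = 143.64→144, 17 + 85.68 = 102.68→103, 149 + 38.16 = 187.16→187) → #9067bb
56%: (81 + 97.44 = 178.44→178, 17 + 133.28 = 150.28→150, 149 + 59.36 = 208.36→208) → #b296d0

#8254b3, #9067bb, #b296d0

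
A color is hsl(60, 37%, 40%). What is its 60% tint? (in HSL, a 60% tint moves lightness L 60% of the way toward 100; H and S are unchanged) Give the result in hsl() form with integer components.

hsl(60, 37%, 76%)

L moves 60% from 40 toward 100: 40 + 36 = 76 → 76.
H and S are unchanged.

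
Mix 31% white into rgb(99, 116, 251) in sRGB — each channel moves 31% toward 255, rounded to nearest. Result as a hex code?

Per channel, c → c + 0.31(255 − c):
  R: 99 + 48.36 = 147.36 → 147
  G: 116 + 0.31×(255−116) = 116 + 43.09 = 159.09 → 159
  B: 251 + 1.24 = 252.24 → 252
rgb(147, 159, 252) = #939ffc.

#939ffc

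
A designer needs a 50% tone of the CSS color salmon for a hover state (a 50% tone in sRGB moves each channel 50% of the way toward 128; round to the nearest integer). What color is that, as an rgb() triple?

rgb(189, 128, 121)

CSS salmon is rgb(250, 128, 114).
Per channel, c → c + 0.5(128 − c):
  R: 250 − 61 = 189 → 189
  G: 128 + 0 = 128 → 128
  B: 114 + 7 = 121 → 121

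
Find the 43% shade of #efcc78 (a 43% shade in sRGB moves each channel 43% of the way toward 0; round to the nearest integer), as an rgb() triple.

rgb(136, 116, 68)

#efcc78 is rgb(239, 204, 120).
Lerp each channel 43% toward 0:
  R: 239 + 0.43×(0−239) = 239 − 102.77 = 136.23 → 136
  G: 204 + 0.43×(0−204) = 204 − 87.72 = 116.28 → 116
  B: 120 − 51.6 = 68.4 → 68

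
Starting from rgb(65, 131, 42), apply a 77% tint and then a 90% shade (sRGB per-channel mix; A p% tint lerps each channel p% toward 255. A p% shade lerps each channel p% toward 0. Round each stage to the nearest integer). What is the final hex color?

#151715

Lerp each channel 77% toward 255:
  R: 65 + 146.3 = 211.3 → 211
  G: 131 + 0.77×(255−131) = 131 + 95.48 = 226.48 → 226
  B: 42 + 164.01 = 206.01 → 206
After the tint: rgb(211, 226, 206) = #D3E2CE.
Lerp each channel 90% toward 0:
  R: 211 + 0.9×(0−211) = 211 − 189.9 = 21.1 → 21
  G: 226 + 0.9×(0−226) = 226 − 203.4 = 22.6 → 23
  B: 206 − 185.4 = 20.6 → 21
rgb(21, 23, 21) = #151715.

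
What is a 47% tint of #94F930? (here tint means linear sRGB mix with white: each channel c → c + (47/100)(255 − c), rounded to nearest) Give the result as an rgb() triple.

#94F930 is rgb(148, 249, 48).
Lerp each channel 47% toward 255:
  R: 148 + 50.29 = 198.29 → 198
  G: 249 + 0.47×(255−249) = 249 + 2.82 = 251.82 → 252
  B: 48 + 0.47×(255−48) = 48 + 97.29 = 145.29 → 145

rgb(198, 252, 145)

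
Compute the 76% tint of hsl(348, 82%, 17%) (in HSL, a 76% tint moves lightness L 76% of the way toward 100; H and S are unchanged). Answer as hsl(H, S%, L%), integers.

L moves 76% from 17 toward 100: 17 + 63.08 = 80.08 → 80.
H and S are unchanged.

hsl(348, 82%, 80%)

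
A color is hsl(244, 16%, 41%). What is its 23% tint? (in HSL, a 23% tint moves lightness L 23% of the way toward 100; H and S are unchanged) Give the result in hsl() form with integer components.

L moves 23% from 41 toward 100: 41 + 13.57 = 54.57 → 55.
H and S are unchanged.

hsl(244, 16%, 55%)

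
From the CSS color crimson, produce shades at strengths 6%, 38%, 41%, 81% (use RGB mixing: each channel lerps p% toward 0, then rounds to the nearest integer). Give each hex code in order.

#cf1338, #880c25, #820c23, #2a040b

CSS crimson is rgb(220, 20, 60).
6%: (220 − 13.2 = 206.8→207, 20 − 1.2 = 18.8→19, 60 − 3.6 = 56.4→56) → #cf1338
38%: (220 − 83.6 = 136.4→136, 20 − 7.6 = 12.4→12, 60 − 22.8 = 37.2→37) → #880c25
41%: (220 − 90.2 = 129.8→130, 20 − 8.2 = 11.8→12, 60 − 24.6 = 35.4→35) → #820c23
81%: (220 − 178.2 = 41.8→42, 20 − 16.2 = 3.8→4, 60 − 48.6 = 11.4→11) → #2a040b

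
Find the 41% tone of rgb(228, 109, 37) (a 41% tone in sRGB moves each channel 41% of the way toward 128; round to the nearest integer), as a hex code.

Lerp each channel 41% toward 128:
  R: 228 + 0.41×(128−228) = 228 − 41 = 187 → 187
  G: 109 + 0.41×(128−109) = 109 + 7.79 = 116.79 → 117
  B: 37 + 0.41×(128−37) = 37 + 37.31 = 74.31 → 74
rgb(187, 117, 74) = #BB754A.

#BB754A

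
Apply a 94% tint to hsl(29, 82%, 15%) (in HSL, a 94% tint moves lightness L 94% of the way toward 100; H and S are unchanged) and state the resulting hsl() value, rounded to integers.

L moves 94% from 15 toward 100: 15 + 79.9 = 94.9 → 95.
H and S are unchanged.

hsl(29, 82%, 95%)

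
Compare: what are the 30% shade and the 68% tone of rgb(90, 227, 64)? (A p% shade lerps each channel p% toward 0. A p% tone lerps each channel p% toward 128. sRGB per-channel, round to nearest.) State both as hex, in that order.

#3f9f2d, #74a06c

30% shade:
  R: 90 + 0.3×(0−90) = 90 − 27 = 63 → 63
  G: 227 + 0.3×(0−227) = 227 − 68.1 = 158.9 → 159
  B: 64 − 19.2 = 44.8 → 45
  → #3f9f2d
68% tone:
  R: 90 + 0.68×(128−90) = 90 + 25.84 = 115.84 → 116
  G: 227 + 0.68×(128−227) = 227 − 67.32 = 159.68 → 160
  B: 64 + 0.68×(128−64) = 64 + 43.52 = 107.52 → 108
  → #74a06c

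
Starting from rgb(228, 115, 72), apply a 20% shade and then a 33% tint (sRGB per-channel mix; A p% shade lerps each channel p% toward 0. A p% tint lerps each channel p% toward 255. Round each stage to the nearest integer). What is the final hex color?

#CE927B

Lerp each channel 20% toward 0:
  R: 228 − 45.6 = 182.4 → 182
  G: 115 + 0.2×(0−115) = 115 − 23 = 92 → 92
  B: 72 − 14.4 = 57.6 → 58
After the shade: rgb(182, 92, 58) = #B65C3A.
Per channel, c → c + 0.33(255 − c):
  R: 182 + 24.09 = 206.09 → 206
  G: 92 + 0.33×(255−92) = 92 + 53.79 = 145.79 → 146
  B: 58 + 65.01 = 123.01 → 123
rgb(206, 146, 123) = #CE927B.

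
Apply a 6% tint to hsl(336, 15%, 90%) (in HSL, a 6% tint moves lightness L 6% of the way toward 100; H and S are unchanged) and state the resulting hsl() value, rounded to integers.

L moves 6% from 90 toward 100: 90 + 0.6 = 90.6 → 91.
H and S are unchanged.

hsl(336, 15%, 91%)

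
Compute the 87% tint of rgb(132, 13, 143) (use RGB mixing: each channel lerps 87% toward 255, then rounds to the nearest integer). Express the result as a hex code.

Per channel, c → c + 0.87(255 − c):
  R: 132 + 0.87×(255−132) = 132 + 107.01 = 239.01 → 239
  G: 13 + 210.54 = 223.54 → 224
  B: 143 + 0.87×(255−143) = 143 + 97.44 = 240.44 → 240
rgb(239, 224, 240) = #EFE0F0.

#EFE0F0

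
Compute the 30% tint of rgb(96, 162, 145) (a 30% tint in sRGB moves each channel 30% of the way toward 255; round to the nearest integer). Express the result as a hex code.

#90beb2

Per channel, c → c + 0.3(255 − c):
  R: 96 + 47.7 = 143.7 → 144
  G: 162 + 0.3×(255−162) = 162 + 27.9 = 189.9 → 190
  B: 145 + 0.3×(255−145) = 145 + 33 = 178 → 178
rgb(144, 190, 178) = #90beb2.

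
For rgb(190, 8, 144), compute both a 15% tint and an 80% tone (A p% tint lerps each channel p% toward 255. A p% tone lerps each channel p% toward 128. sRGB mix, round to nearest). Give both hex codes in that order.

15% tint:
  R: 190 + 0.15×(255−190) = 190 + 9.75 = 199.75 → 200
  G: 8 + 0.15×(255−8) = 8 + 37.05 = 45.05 → 45
  B: 144 + 0.15×(255−144) = 144 + 16.65 = 160.65 → 161
  → #c82da1
80% tone:
  R: 190 − 49.6 = 140.4 → 140
  G: 8 + 96 = 104 → 104
  B: 144 − 12.8 = 131.2 → 131
  → #8c6883

#c82da1, #8c6883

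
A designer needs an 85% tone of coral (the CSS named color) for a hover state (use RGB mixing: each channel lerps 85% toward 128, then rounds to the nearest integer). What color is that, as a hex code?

#938079

CSS coral is rgb(255, 127, 80).
Per channel, c → c + 0.85(128 − c):
  R: 255 − 107.95 = 147.05 → 147
  G: 127 + 0.85 = 127.85 → 128
  B: 80 + 0.85×(128−80) = 80 + 40.8 = 120.8 → 121
rgb(147, 128, 121) = #938079.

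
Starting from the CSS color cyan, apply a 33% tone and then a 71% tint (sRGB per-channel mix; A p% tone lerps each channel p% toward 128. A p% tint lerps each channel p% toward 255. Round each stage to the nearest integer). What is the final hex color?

#c1f3f3

CSS cyan is rgb(0, 255, 255).
Per channel, c → c + 0.33(128 − c):
  R: 0 + 0.33×(128−0) = 0 + 42.24 = 42.24 → 42
  G: 255 + 0.33×(128−255) = 255 − 41.91 = 213.09 → 213
  B: 255 + 0.33×(128−255) = 255 − 41.91 = 213.09 → 213
After the tone: rgb(42, 213, 213) = #2ad5d5.
A 71% tint moves each channel 71% toward 255:
  R: 42 + 0.71×(255−42) = 42 + 151.23 = 193.23 → 193
  G: 213 + 0.71×(255−213) = 213 + 29.82 = 242.82 → 243
  B: 213 + 0.71×(255−213) = 213 + 29.82 = 242.82 → 243
rgb(193, 243, 243) = #c1f3f3.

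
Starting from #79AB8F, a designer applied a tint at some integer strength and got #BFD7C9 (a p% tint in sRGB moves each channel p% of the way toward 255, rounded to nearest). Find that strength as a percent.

52%

#79AB8F is rgb(121, 171, 143); #BFD7C9 is rgb(191, 215, 201).
On the R channel (widest range): 191 ≈ 121 + (p/100)(255 − 121), so p ≈ 100×(191 − 121)/(255 − 121) = 7000/134 = 52.24.
p = 52 reproduces all three channels after rounding.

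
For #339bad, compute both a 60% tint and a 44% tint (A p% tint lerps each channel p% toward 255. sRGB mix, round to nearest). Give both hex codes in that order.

#339bad is rgb(51, 155, 173).
60% tint:
  R: 51 + 0.6×(255−51) = 51 + 122.4 = 173.4 → 173
  G: 155 + 0.6×(255−155) = 155 + 60 = 215 → 215
  B: 173 + 0.6×(255−173) = 173 + 49.2 = 222.2 → 222
  → #add7de
44% tint:
  R: 51 + 89.76 = 140.76 → 141
  G: 155 + 0.44×(255−155) = 155 + 44 = 199 → 199
  B: 173 + 0.44×(255−173) = 173 + 36.08 = 209.08 → 209
  → #8dc7d1

#add7de, #8dc7d1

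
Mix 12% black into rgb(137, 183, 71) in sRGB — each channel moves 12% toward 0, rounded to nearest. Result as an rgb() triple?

rgb(121, 161, 62)

A 12% shade moves each channel 12% toward 0:
  R: 137 − 16.44 = 120.56 → 121
  G: 183 − 21.96 = 161.04 → 161
  B: 71 − 8.52 = 62.48 → 62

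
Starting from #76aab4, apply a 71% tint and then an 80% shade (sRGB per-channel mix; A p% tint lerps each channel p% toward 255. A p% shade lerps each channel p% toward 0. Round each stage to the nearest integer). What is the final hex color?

#76aab4 is rgb(118, 170, 180).
A 71% tint moves each channel 71% toward 255:
  R: 118 + 0.71×(255−118) = 118 + 97.27 = 215.27 → 215
  G: 170 + 0.71×(255−170) = 170 + 60.35 = 230.35 → 230
  B: 180 + 0.71×(255−180) = 180 + 53.25 = 233.25 → 233
After the tint: rgb(215, 230, 233) = #d7e6e9.
Lerp each channel 80% toward 0:
  R: 215 + 0.8×(0−215) = 215 − 172 = 43 → 43
  G: 230 − 184 = 46 → 46
  B: 233 − 186.4 = 46.6 → 47
rgb(43, 46, 47) = #2b2e2f.

#2b2e2f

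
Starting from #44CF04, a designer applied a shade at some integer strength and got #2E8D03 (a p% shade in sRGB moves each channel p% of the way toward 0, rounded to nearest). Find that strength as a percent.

32%

#44CF04 is rgb(68, 207, 4); #2E8D03 is rgb(46, 141, 3).
On the G channel (widest range): 141 ≈ 207 + (p/100)(0 − 207), so p ≈ 100×(141 − 207)/(0 − 207) = -6600/-207 = 31.88.
p = 32 reproduces all three channels after rounding.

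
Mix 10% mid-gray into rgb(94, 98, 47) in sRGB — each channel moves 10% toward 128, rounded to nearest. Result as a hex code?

#616537

A 10% tone moves each channel 10% toward 128:
  R: 94 + 3.4 = 97.4 → 97
  G: 98 + 0.1×(128−98) = 98 + 3 = 101 → 101
  B: 47 + 0.1×(128−47) = 47 + 8.1 = 55.1 → 55
rgb(97, 101, 55) = #616537.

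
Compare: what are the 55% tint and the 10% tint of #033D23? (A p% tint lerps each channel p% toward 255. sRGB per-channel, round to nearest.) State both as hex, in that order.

#033D23 is rgb(3, 61, 35).
55% tint:
  R: 3 + 138.6 = 141.6 → 142
  G: 61 + 106.7 = 167.7 → 168
  B: 35 + 0.55×(255−35) = 35 + 121 = 156 → 156
  → #8EA89C
10% tint:
  R: 3 + 25.2 = 28.2 → 28
  G: 61 + 0.1×(255−61) = 61 + 19.4 = 80.4 → 80
  B: 35 + 0.1×(255−35) = 35 + 22 = 57 → 57
  → #1C5039

#8EA89C, #1C5039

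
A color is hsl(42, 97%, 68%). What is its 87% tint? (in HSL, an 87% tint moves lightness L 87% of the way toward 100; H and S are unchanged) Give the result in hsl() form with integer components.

hsl(42, 97%, 96%)

L moves 87% from 68 toward 100: 68 + 27.84 = 95.84 → 96.
H and S are unchanged.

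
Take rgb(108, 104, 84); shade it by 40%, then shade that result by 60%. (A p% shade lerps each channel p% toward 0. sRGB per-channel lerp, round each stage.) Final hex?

#1A1914

Lerp each channel 40% toward 0:
  R: 108 − 43.2 = 64.8 → 65
  G: 104 − 41.6 = 62.4 → 62
  B: 84 + 0.4×(0−84) = 84 − 33.6 = 50.4 → 50
After the shade: rgb(65, 62, 50) = #413E32.
A 60% shade moves each channel 60% toward 0:
  R: 65 + 0.6×(0−65) = 65 − 39 = 26 → 26
  G: 62 − 37.2 = 24.8 → 25
  B: 50 + 0.6×(0−50) = 50 − 30 = 20 → 20
rgb(26, 25, 20) = #1A1914.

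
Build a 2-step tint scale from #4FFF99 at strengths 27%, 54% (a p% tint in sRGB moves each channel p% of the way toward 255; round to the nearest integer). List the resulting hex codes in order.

#7FFFB5, #AEFFD0

#4FFF99 is rgb(79, 255, 153).
27%: (79 + 47.52 = 126.52→127, 255→255, 153 + 27.54 = 180.54→181) → #7FFFB5
54%: (79 + 95.04 = 174.04→174, 255→255, 153 + 55.08 = 208.08→208) → #AEFFD0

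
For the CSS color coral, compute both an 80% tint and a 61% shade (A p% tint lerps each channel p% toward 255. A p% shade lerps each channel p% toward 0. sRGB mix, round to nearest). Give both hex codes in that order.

#ffe5dc, #63321f

CSS coral is rgb(255, 127, 80).
80% tint:
  R: 255 + 0.8×(255−255) = 255 + 0 = 255 → 255
  G: 127 + 0.8×(255−127) = 127 + 102.4 = 229.4 → 229
  B: 80 + 140 = 220 → 220
  → #ffe5dc
61% shade:
  R: 255 − 155.55 = 99.45 → 99
  G: 127 + 0.61×(0−127) = 127 − 77.47 = 49.53 → 50
  B: 80 + 0.61×(0−80) = 80 − 48.8 = 31.2 → 31
  → #63321f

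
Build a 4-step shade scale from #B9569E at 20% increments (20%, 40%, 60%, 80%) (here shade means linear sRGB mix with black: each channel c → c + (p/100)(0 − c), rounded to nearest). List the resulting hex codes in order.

#B9569E is rgb(185, 86, 158).
20%: (185 − 37 = 148→148, 86 − 17.2 = 68.8→69, 158 − 31.6 = 126.4→126) → #94457E
40%: (185 − 74 = 111→111, 86 − 34.4 = 51.6→52, 158 − 63.2 = 94.8→95) → #6F345F
60%: (185 − 111 = 74→74, 86 − 51.6 = 34.4→34, 158 − 94.8 = 63.2→63) → #4A223F
80%: (185 − 148 = 37→37, 86 − 68.8 = 17.2→17, 158 − 126.4 = 31.6→32) → #251120

#94457E, #6F345F, #4A223F, #251120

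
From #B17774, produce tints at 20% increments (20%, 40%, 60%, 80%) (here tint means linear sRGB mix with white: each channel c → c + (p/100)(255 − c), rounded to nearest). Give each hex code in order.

#C19290, #D0ADAC, #E0C9C7, #EFE4E3

#B17774 is rgb(177, 119, 116).
20%: (177 + 15.6 = 192.6→193, 119 + 27.2 = 146.2→146, 116 + 27.8 = 143.8→144) → #C19290
40%: (177 + 31.2 = 208.2→208, 119 + 54.4 = 173.4→173, 116 + 55.6 = 171.6→172) → #D0ADAC
60%: (177 + 46.8 = 223.8→224, 119 + 81.6 = 200.6→201, 116 + 83.4 = 199.4→199) → #E0C9C7
80%: (177 + 62.4 = 239.4→239, 119 + 108.8 = 227.8→228, 116 + 111.2 = 227.2→227) → #EFE4E3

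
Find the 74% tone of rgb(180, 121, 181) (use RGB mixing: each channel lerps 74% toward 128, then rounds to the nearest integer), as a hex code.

Per channel, c → c + 0.74(128 − c):
  R: 180 − 38.48 = 141.52 → 142
  G: 121 + 0.74×(128−121) = 121 + 5.18 = 126.18 → 126
  B: 181 + 0.74×(128−181) = 181 − 39.22 = 141.78 → 142
rgb(142, 126, 142) = #8E7E8E.

#8E7E8E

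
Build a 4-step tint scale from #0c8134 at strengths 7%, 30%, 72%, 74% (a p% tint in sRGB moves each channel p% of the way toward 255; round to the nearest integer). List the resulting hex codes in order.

#1d8a42, #55a771, #bbdcc6, #c0deca

#0c8134 is rgb(12, 129, 52).
7%: (12 + 17.01 = 29.01→29, 129 + 8.82 = 137.82→138, 52 + 14.21 = 66.21→66) → #1d8a42
30%: (12 + 72.9 = 84.9→85, 129 + 37.8 = 166.8→167, 52 + 60.9 = 112.9→113) → #55a771
72%: (12 + 174.96 = 186.96→187, 129 + 90.72 = 219.72→220, 52 + 146.16 = 198.16→198) → #bbdcc6
74%: (12 + 179.82 = 191.82→192, 129 + 93.24 = 222.24→222, 52 + 150.22 = 202.22→202) → #c0deca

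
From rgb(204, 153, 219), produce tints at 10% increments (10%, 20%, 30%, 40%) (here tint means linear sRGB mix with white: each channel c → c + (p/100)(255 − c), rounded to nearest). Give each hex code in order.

10%: (204 + 5.1 = 209.1→209, 153 + 10.2 = 163.2→163, 219 + 3.6 = 222.6→223) → #D1A3DF
20%: (204 + 10.2 = 214.2→214, 153 + 20.4 = 173.4→173, 219 + 7.2 = 226.2→226) → #D6ADE2
30%: (204 + 15.3 = 219.3→219, 153 + 30.6 = 183.6→184, 219 + 10.8 = 229.8→230) → #DBB8E6
40%: (204 + 20.4 = 224.4→224, 153 + 40.8 = 193.8→194, 219 + 14.4 = 233.4→233) → #E0C2E9

#D1A3DF, #D6ADE2, #DBB8E6, #E0C2E9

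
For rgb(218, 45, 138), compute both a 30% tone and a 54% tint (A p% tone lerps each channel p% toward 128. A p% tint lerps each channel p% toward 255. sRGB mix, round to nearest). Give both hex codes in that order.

30% tone:
  R: 218 − 27 = 191 → 191
  G: 45 + 0.3×(128−45) = 45 + 24.9 = 69.9 → 70
  B: 138 + 0.3×(128−138) = 138 − 3 = 135 → 135
  → #bf4687
54% tint:
  R: 218 + 0.54×(255−218) = 218 + 19.98 = 237.98 → 238
  G: 45 + 113.4 = 158.4 → 158
  B: 138 + 0.54×(255−138) = 138 + 63.18 = 201.18 → 201
  → #ee9ec9

#bf4687, #ee9ec9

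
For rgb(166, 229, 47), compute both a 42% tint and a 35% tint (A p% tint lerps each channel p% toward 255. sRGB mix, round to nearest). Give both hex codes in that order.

#cbf086, #c5ee78

42% tint:
  R: 166 + 37.38 = 203.38 → 203
  G: 229 + 10.92 = 239.92 → 240
  B: 47 + 87.36 = 134.36 → 134
  → #cbf086
35% tint:
  R: 166 + 0.35×(255−166) = 166 + 31.15 = 197.15 → 197
  G: 229 + 0.35×(255−229) = 229 + 9.1 = 238.1 → 238
  B: 47 + 0.35×(255−47) = 47 + 72.8 = 119.8 → 120
  → #c5ee78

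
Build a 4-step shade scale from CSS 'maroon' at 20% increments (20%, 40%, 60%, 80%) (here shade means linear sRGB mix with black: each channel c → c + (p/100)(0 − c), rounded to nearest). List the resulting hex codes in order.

CSS maroon is rgb(128, 0, 0).
20%: (128 − 25.6 = 102.4→102, 0→0, 0→0) → #660000
40%: (128 − 51.2 = 76.8→77, 0→0, 0→0) → #4D0000
60%: (128 − 76.8 = 51.2→51, 0→0, 0→0) → #330000
80%: (128 − 102.4 = 25.6→26, 0→0, 0→0) → #1A0000

#660000, #4D0000, #330000, #1A0000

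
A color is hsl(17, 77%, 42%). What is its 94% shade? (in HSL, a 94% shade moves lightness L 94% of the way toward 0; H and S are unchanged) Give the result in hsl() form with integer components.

hsl(17, 77%, 3%)

L moves 94% from 42 toward 0: 42 − 39.48 = 2.52 → 3.
H and S are unchanged.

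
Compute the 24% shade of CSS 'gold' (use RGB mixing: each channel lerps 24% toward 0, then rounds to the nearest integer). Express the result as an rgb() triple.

CSS gold is rgb(255, 215, 0).
A 24% shade moves each channel 24% toward 0:
  R: 255 + 0.24×(0−255) = 255 − 61.2 = 193.8 → 194
  G: 215 + 0.24×(0−215) = 215 − 51.6 = 163.4 → 163
  B: 0 + 0.24×(0−0) = 0 + 0 = 0 → 0

rgb(194, 163, 0)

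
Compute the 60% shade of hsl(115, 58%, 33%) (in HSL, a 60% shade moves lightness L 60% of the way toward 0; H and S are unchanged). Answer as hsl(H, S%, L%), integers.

hsl(115, 58%, 13%)

L moves 60% from 33 toward 0: 33 − 19.8 = 13.2 → 13.
H and S are unchanged.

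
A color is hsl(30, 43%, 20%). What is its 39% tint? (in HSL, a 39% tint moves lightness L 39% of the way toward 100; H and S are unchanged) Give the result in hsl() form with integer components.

L moves 39% from 20 toward 100: 20 + 31.2 = 51.2 → 51.
H and S are unchanged.

hsl(30, 43%, 51%)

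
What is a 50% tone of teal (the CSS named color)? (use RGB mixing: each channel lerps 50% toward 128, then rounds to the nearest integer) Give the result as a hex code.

#408080

CSS teal is rgb(0, 128, 128).
Lerp each channel 50% toward 128:
  R: 0 + 0.5×(128−0) = 0 + 64 = 64 → 64
  G: 128 + 0 = 128 → 128
  B: 128 + 0.5×(128−128) = 128 + 0 = 128 → 128
rgb(64, 128, 128) = #408080.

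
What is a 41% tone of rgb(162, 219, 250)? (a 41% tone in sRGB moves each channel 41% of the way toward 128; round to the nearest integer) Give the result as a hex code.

Per channel, c → c + 0.41(128 − c):
  R: 162 + 0.41×(128−162) = 162 − 13.94 = 148.06 → 148
  G: 219 − 37.31 = 181.69 → 182
  B: 250 − 50.02 = 199.98 → 200
rgb(148, 182, 200) = #94B6C8.

#94B6C8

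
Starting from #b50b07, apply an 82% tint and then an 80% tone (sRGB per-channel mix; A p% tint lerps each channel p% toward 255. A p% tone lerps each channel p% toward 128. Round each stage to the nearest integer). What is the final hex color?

#b50b07 is rgb(181, 11, 7).
Per channel, c → c + 0.82(255 − c):
  R: 181 + 0.82×(255−181) = 181 + 60.68 = 241.68 → 242
  G: 11 + 0.82×(255−11) = 11 + 200.08 = 211.08 → 211
  B: 7 + 0.82×(255−7) = 7 + 203.36 = 210.36 → 210
After the tint: rgb(242, 211, 210) = #f2d3d2.
Lerp each channel 80% toward 128:
  R: 242 + 0.8×(128−242) = 242 − 91.2 = 150.8 → 151
  G: 211 − 66.4 = 144.6 → 145
  B: 210 − 65.6 = 144.4 → 144
rgb(151, 145, 144) = #979190.

#979190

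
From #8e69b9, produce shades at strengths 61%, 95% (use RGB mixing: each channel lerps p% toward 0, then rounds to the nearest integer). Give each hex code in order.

#372948, #070509

#8e69b9 is rgb(142, 105, 185).
61%: (142 − 86.62 = 55.38→55, 105 − 64.05 = 40.95→41, 185 − 112.85 = 72.15→72) → #372948
95%: (142 − 134.9 = 7.1→7, 105 − 99.75 = 5.25→5, 185 − 175.75 = 9.25→9) → #070509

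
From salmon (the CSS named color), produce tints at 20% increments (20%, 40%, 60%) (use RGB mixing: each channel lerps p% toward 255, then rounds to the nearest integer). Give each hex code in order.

CSS salmon is rgb(250, 128, 114).
20%: (250 + 1 = 251→251, 128 + 25.4 = 153.4→153, 114 + 28.2 = 142.2→142) → #fb998e
40%: (250 + 2 = 252→252, 128 + 50.8 = 178.8→179, 114 + 56.4 = 170.4→170) → #fcb3aa
60%: (250 + 3 = 253→253, 128 + 76.2 = 204.2→204, 114 + 84.6 = 198.6→199) → #fdccc7

#fb998e, #fcb3aa, #fdccc7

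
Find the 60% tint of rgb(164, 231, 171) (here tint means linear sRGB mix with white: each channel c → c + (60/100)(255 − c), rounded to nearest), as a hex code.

#dbf5dd

Lerp each channel 60% toward 255:
  R: 164 + 54.6 = 218.6 → 219
  G: 231 + 0.6×(255−231) = 231 + 14.4 = 245.4 → 245
  B: 171 + 0.6×(255−171) = 171 + 50.4 = 221.4 → 221
rgb(219, 245, 221) = #dbf5dd.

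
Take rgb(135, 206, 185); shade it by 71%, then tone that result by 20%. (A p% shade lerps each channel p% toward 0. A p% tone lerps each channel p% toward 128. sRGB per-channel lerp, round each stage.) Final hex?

#394a45

Per channel, c → c + 0.71(0 − c):
  R: 135 − 95.85 = 39.15 → 39
  G: 206 + 0.71×(0−206) = 206 − 146.26 = 59.74 → 60
  B: 185 + 0.71×(0−185) = 185 − 131.35 = 53.65 → 54
After the shade: rgb(39, 60, 54) = #273c36.
Lerp each channel 20% toward 128:
  R: 39 + 0.2×(128−39) = 39 + 17.8 = 56.8 → 57
  G: 60 + 0.2×(128−60) = 60 + 13.6 = 73.6 → 74
  B: 54 + 0.2×(128−54) = 54 + 14.8 = 68.8 → 69
rgb(57, 74, 69) = #394a45.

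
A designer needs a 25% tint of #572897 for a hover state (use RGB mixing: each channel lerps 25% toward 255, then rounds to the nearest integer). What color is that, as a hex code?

#815eb1

#572897 is rgb(87, 40, 151).
Lerp each channel 25% toward 255:
  R: 87 + 42 = 129 → 129
  G: 40 + 0.25×(255−40) = 40 + 53.75 = 93.75 → 94
  B: 151 + 26 = 177 → 177
rgb(129, 94, 177) = #815eb1.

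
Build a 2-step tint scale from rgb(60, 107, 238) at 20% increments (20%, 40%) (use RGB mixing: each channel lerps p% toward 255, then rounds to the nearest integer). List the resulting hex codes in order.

20%: (60 + 39 = 99→99, 107 + 29.6 = 136.6→137, 238 + 3.4 = 241.4→241) → #6389f1
40%: (60 + 78 = 138→138, 107 + 59.2 = 166.2→166, 238 + 6.8 = 244.8→245) → #8aa6f5

#6389f1, #8aa6f5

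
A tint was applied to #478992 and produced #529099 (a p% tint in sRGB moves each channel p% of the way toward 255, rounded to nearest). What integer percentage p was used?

6%

#478992 is rgb(71, 137, 146); #529099 is rgb(82, 144, 153).
On the R channel (widest range): 82 ≈ 71 + (p/100)(255 − 71), so p ≈ 100×(82 − 71)/(255 − 71) = 1100/184 = 5.98.
p = 6 reproduces all three channels after rounding.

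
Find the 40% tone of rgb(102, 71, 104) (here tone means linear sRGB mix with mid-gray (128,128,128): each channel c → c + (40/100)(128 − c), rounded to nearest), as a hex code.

#705E72

A 40% tone moves each channel 40% toward 128:
  R: 102 + 0.4×(128−102) = 102 + 10.4 = 112.4 → 112
  G: 71 + 0.4×(128−71) = 71 + 22.8 = 93.8 → 94
  B: 104 + 9.6 = 113.6 → 114
rgb(112, 94, 114) = #705E72.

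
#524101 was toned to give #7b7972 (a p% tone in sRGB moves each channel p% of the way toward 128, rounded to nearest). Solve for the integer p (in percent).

89%

#524101 is rgb(82, 65, 1); #7b7972 is rgb(123, 121, 114).
On the B channel (widest range): 114 ≈ 1 + (p/100)(128 − 1), so p ≈ 100×(114 − 1)/(128 − 1) = 11300/127 = 88.98.
p = 89 reproduces all three channels after rounding.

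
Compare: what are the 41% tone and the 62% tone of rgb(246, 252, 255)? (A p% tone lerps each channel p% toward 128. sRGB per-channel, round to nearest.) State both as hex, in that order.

41% tone:
  R: 246 − 48.38 = 197.62 → 198
  G: 252 + 0.41×(128−252) = 252 − 50.84 = 201.16 → 201
  B: 255 + 0.41×(128−255) = 255 − 52.07 = 202.93 → 203
  → #c6c9cb
62% tone:
  R: 246 − 73.16 = 172.84 → 173
  G: 252 − 76.88 = 175.12 → 175
  B: 255 + 0.62×(128−255) = 255 − 78.74 = 176.26 → 176
  → #adafb0

#c6c9cb, #adafb0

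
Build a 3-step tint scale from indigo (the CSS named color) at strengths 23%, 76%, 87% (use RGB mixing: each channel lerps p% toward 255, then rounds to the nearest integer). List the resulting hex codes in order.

#743b9f, #d4c2e1, #e8deef

CSS indigo is rgb(75, 0, 130).
23%: (75 + 41.4 = 116.4→116, 0 + 58.65 = 58.65→59, 130 + 28.75 = 158.75→159) → #743b9f
76%: (75 + 136.8 = 211.8→212, 0 + 193.8 = 193.8→194, 130 + 95 = 225→225) → #d4c2e1
87%: (75 + 156.6 = 231.6→232, 0 + 221.85 = 221.85→222, 130 + 108.75 = 238.75→239) → #e8deef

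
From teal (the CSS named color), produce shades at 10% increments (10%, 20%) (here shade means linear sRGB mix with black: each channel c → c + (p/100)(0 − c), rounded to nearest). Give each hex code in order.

#007373, #006666

CSS teal is rgb(0, 128, 128).
10%: (0→0, 128 − 12.8 = 115.2→115, 128 − 12.8 = 115.2→115) → #007373
20%: (0→0, 128 − 25.6 = 102.4→102, 128 − 25.6 = 102.4→102) → #006666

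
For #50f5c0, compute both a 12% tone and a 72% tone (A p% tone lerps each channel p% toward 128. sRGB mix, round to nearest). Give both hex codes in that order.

#50f5c0 is rgb(80, 245, 192).
12% tone:
  R: 80 + 0.12×(128−80) = 80 + 5.76 = 85.76 → 86
  G: 245 + 0.12×(128−245) = 245 − 14.04 = 230.96 → 231
  B: 192 + 0.12×(128−192) = 192 − 7.68 = 184.32 → 184
  → #56e7b8
72% tone:
  R: 80 + 34.56 = 114.56 → 115
  G: 245 + 0.72×(128−245) = 245 − 84.24 = 160.76 → 161
  B: 192 − 46.08 = 145.92 → 146
  → #73a192

#56e7b8, #73a192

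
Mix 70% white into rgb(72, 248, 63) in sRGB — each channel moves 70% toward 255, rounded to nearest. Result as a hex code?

A 70% tint moves each channel 70% toward 255:
  R: 72 + 0.7×(255−72) = 72 + 128.1 = 200.1 → 200
  G: 248 + 0.7×(255−248) = 248 + 4.9 = 252.9 → 253
  B: 63 + 134.4 = 197.4 → 197
rgb(200, 253, 197) = #C8FDC5.

#C8FDC5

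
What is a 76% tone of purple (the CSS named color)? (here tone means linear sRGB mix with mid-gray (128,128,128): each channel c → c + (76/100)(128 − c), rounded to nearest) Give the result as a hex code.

#806180

CSS purple is rgb(128, 0, 128).
Per channel, c → c + 0.76(128 − c):
  R: 128 + 0.76×(128−128) = 128 + 0 = 128 → 128
  G: 0 + 0.76×(128−0) = 0 + 97.28 = 97.28 → 97
  B: 128 + 0.76×(128−128) = 128 + 0 = 128 → 128
rgb(128, 97, 128) = #806180.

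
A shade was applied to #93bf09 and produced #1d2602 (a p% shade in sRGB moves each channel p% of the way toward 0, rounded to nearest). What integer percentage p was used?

#93bf09 is rgb(147, 191, 9); #1d2602 is rgb(29, 38, 2).
On the G channel (widest range): 38 ≈ 191 + (p/100)(0 − 191), so p ≈ 100×(38 − 191)/(0 − 191) = -15300/-191 = 80.10.
p = 80 reproduces all three channels after rounding.

80%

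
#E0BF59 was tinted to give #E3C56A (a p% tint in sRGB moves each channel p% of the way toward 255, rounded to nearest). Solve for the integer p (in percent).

10%

#E0BF59 is rgb(224, 191, 89); #E3C56A is rgb(227, 197, 106).
On the B channel (widest range): 106 ≈ 89 + (p/100)(255 − 89), so p ≈ 100×(106 − 89)/(255 − 89) = 1700/166 = 10.24.
p = 10 reproduces all three channels after rounding.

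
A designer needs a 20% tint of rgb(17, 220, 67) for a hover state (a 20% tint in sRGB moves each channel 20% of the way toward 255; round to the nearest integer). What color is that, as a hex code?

A 20% tint moves each channel 20% toward 255:
  R: 17 + 47.6 = 64.6 → 65
  G: 220 + 0.2×(255−220) = 220 + 7 = 227 → 227
  B: 67 + 37.6 = 104.6 → 105
rgb(65, 227, 105) = #41e369.

#41e369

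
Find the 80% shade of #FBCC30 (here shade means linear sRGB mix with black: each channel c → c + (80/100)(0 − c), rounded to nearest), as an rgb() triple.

#FBCC30 is rgb(251, 204, 48).
Per channel, c → c + 0.8(0 − c):
  R: 251 + 0.8×(0−251) = 251 − 200.8 = 50.2 → 50
  G: 204 + 0.8×(0−204) = 204 − 163.2 = 40.8 → 41
  B: 48 + 0.8×(0−48) = 48 − 38.4 = 9.6 → 10

rgb(50, 41, 10)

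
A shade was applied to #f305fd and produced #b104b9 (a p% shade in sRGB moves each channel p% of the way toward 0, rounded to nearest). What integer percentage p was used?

#f305fd is rgb(243, 5, 253); #b104b9 is rgb(177, 4, 185).
On the B channel (widest range): 185 ≈ 253 + (p/100)(0 − 253), so p ≈ 100×(185 − 253)/(0 − 253) = -6800/-253 = 26.88.
p = 27 reproduces all three channels after rounding.

27%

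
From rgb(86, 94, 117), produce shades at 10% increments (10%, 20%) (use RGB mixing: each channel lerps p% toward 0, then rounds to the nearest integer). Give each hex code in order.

10%: (86 − 8.6 = 77.4→77, 94 − 9.4 = 84.6→85, 117 − 11.7 = 105.3→105) → #4d5569
20%: (86 − 17.2 = 68.8→69, 94 − 18.8 = 75.2→75, 117 − 23.4 = 93.6→94) → #454b5e

#4d5569, #454b5e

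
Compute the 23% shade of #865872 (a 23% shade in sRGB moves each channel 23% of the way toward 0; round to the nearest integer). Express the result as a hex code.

#865872 is rgb(134, 88, 114).
Per channel, c → c + 0.23(0 − c):
  R: 134 − 30.82 = 103.18 → 103
  G: 88 − 20.24 = 67.76 → 68
  B: 114 − 26.22 = 87.78 → 88
rgb(103, 68, 88) = #674458.

#674458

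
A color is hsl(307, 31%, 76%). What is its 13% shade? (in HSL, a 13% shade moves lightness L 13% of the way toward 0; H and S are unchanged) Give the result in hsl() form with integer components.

hsl(307, 31%, 66%)

L moves 13% from 76 toward 0: 76 − 9.88 = 66.12 → 66.
H and S are unchanged.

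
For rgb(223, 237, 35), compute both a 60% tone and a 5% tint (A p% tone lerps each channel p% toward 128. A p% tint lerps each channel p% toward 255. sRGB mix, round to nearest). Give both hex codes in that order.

60% tone:
  R: 223 − 57 = 166 → 166
  G: 237 − 65.4 = 171.6 → 172
  B: 35 + 55.8 = 90.8 → 91
  → #A6AC5B
5% tint:
  R: 223 + 0.05×(255−223) = 223 + 1.6 = 224.6 → 225
  G: 237 + 0.05×(255−237) = 237 + 0.9 = 237.9 → 238
  B: 35 + 0.05×(255−35) = 35 + 11 = 46 → 46
  → #E1EE2E

#A6AC5B, #E1EE2E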